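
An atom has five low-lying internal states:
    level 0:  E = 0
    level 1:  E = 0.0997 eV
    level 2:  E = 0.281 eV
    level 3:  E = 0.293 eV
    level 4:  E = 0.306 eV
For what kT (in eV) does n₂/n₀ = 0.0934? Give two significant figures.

0.12 eV

n₂/n₀ = exp[−(E₂−E₀)/kT] = 0.0934.
⇒ (E₂−E₀)/kT = ln(1/0.0934) = ln(10.71) = 2.371.
kT = 0.281 eV / 2.371 = 0.12 eV.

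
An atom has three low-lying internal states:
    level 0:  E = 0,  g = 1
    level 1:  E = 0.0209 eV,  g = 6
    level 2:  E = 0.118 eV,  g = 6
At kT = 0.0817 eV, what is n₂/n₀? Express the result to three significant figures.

n₂/n₀ = (g₂/g₀) exp[−(E₂−E₀)/kT] = (6/1) × exp(−(0.118 eV)/(0.0817 eV)) = (6/1) × exp(-1.4443) = 1.42.

1.42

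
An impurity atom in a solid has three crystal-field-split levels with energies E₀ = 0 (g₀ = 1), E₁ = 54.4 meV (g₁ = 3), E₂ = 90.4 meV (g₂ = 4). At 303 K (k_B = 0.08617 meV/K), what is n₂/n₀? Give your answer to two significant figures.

k_BT = 0.08617 × 303 K = 26.11 meV.
n₂/n₀ = (g₂/g₀) exp[−(E₂−E₀)/kT] = (4/1) × exp(−(90.4 meV)/(26.11 meV)) = (4/1) × exp(-3.462) = 0.13.

0.13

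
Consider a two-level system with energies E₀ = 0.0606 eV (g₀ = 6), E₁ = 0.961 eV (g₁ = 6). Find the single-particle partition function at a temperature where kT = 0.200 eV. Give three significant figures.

Z = 4.48

Eᵢ/kT = 0.30300, 4.8050.
Z = Σ gᵢe^(−Eᵢ/kT) = 6·e^(−0.30300) + 6·e^(−4.8050) = 4.4316 + 0.049132 = 4.4807.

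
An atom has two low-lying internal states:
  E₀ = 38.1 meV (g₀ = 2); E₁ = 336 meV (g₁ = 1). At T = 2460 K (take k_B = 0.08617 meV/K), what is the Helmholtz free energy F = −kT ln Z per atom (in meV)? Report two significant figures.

-130 meV

k_BT = 0.08617 × 2460 K = 212.0 meV.
Eᵢ/kT = 0.1797, 1.585.
Z = Σ gᵢe^(−Eᵢ/kT) = 2·e^(−0.1797) + 1·e^(−1.585) = 1.671 + 0.2049 = 1.876.
F = −kT ln Z = −212.0 × ln(1.876) = −212.0 × 0.6291 = -130 meV.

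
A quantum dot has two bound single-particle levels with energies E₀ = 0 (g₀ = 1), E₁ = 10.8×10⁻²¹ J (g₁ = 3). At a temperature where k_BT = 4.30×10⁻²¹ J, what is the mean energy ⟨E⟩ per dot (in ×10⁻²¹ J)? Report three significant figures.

2.11 ×10⁻²¹ J

Eᵢ/kT = 0, 2.5116.
Z = Σ gᵢe^(−Eᵢ/kT) = 1·e^(−0) + 3·e^(−2.5116) = 1.0000 + 0.24341 = 1.2434.
⟨E⟩ = Σ Eᵢ gᵢe^(−Eᵢ/kT) / Z = (0·1.0000 + 10.8·0.24341) / 1.2434 = 2.11 ×10⁻²¹ J.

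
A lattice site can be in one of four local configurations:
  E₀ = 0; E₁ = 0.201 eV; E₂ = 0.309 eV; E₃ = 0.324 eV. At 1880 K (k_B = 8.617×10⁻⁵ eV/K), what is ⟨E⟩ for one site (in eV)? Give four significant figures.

k_BT = 8.617×10⁻⁵ × 1880 K = 0.162000 eV.
Eᵢ/kT = 0, 1.24074, 1.90741, 2.00000.
Z = Σ e^(−Eᵢ/kT) = e^(−0) + e^(−1.24074) + e^(−1.90741) + e^(−2.00000) = 1.00000 + 0.289170 + 0.148464 + 0.135335 = 1.57297.
⟨E⟩ = Σ Eᵢ e^(−Eᵢ/kT) / Z = (0·1.00000 + 0.201·0.289170 + 0.309·0.148464 + 0.324·0.135335) / 1.57297 = 0.09399 eV.

0.09399 eV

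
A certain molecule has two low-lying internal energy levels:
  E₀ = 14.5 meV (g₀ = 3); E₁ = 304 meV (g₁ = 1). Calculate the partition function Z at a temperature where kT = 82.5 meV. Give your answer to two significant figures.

Eᵢ/kT = 0.1758, 3.685.
Z = Σ gᵢe^(−Eᵢ/kT) = 3·e^(−0.1758) + 1·e^(−3.685) = 2.516 + 0.02510 = 2.541.

Z = 2.5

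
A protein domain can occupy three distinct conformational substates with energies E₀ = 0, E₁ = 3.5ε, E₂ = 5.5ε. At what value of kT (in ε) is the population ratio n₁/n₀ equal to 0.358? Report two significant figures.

3.4 ε

n₁/n₀ = exp[−(E₁−E₀)/kT] = 0.358.
⇒ (E₁−E₀)/kT = ln(1/0.358) = ln(2.793) = 1.027.
kT = 3.5ε / 1.027 = 3.4 ε.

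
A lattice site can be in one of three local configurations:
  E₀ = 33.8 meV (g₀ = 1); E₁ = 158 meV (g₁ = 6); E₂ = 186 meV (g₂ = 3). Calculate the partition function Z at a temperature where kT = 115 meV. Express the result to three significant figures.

Z = 2.86

Eᵢ/kT = 0.29391, 1.3739, 1.6174.
Z = Σ gᵢe^(−Eᵢ/kT) = 1·e^(−0.29391) + 6·e^(−1.3739) + 3·e^(−1.6174) = 0.74534 + 1.5187 + 0.59524 = 2.8593.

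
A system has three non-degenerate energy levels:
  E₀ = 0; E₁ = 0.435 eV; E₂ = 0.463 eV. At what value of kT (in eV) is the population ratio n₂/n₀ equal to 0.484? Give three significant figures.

0.638 eV

n₂/n₀ = exp[−(E₂−E₀)/kT] = 0.484.
⇒ (E₂−E₀)/kT = ln(1/0.484) = ln(2.0661) = 0.72566.
kT = 0.463 eV / 0.72566 = 0.638 eV.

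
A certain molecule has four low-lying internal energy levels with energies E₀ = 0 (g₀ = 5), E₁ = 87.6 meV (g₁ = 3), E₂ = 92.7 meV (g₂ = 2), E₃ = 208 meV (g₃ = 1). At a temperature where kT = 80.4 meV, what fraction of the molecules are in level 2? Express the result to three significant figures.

0.0940

Eᵢ/kT = 0, 1.0896, 1.1530, 2.5871.
Z = Σ gᵢe^(−Eᵢ/kT) = 5·e^(−0) + 3·e^(−1.0896) + 2·e^(−1.1530) + 1·e^(−2.5871) = 5.0000 + 1.0091 + 0.63138 + 0.075238 = 6.7157.
P₂ = g₂ e^(−E₂/kT) / Z = 0.63138/6.7157 = 0.0940.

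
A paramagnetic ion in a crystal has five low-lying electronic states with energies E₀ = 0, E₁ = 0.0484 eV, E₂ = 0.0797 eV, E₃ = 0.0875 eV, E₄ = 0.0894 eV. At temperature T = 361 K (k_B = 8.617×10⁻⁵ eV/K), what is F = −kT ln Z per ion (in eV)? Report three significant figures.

k_BT = 8.617×10⁻⁵ × 361 K = 0.031107 eV.
Eᵢ/kT = 0, 1.5559, 2.5621, 2.8129, 2.8740.
Z = Σ e^(−Eᵢ/kT) = e^(−0) + e^(−1.5559) + e^(−2.5621) + e^(−2.8129) + e^(−2.8740) = 1.0000 + 0.21100 + 0.077143 + 0.060031 + 0.056473 = 1.4046.
F = −kT ln Z = −0.031107 × ln(1.4046) = −0.031107 × 0.33975 = -0.0106 eV.

-0.0106 eV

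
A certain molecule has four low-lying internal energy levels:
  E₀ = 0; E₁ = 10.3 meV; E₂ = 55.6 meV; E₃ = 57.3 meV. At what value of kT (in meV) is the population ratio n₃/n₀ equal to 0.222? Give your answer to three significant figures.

38.1 meV

n₃/n₀ = exp[−(E₃−E₀)/kT] = 0.222.
⇒ (E₃−E₀)/kT = ln(1/0.222) = ln(4.5045) = 1.5051.
kT = 57.3 meV / 1.5051 = 38.1 meV.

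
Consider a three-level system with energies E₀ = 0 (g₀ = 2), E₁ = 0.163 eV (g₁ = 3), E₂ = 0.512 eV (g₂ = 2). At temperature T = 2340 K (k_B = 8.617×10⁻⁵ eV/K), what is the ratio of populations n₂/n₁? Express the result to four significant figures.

k_BT = 8.617×10⁻⁵ × 2340 K = 0.201638 eV.
n₂/n₁ = (g₂/g₁) exp[−(E₂−E₁)/kT] = (2/3) × exp(−(0.349 eV)/(0.201638 eV)) = (2/3) × exp(-1.73082) = 0.1181.

0.1181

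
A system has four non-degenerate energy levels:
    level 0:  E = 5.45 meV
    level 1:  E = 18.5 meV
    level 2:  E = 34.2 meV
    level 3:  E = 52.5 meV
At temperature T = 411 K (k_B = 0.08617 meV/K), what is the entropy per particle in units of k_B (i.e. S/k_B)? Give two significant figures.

k_BT = 0.08617 × 411 K = 35.42 meV.
Eᵢ/kT = 0.1539, 0.5223, 0.9656, 1.482.
Z = Σ e^(−Eᵢ/kT) = e^(−0.1539) + e^(−0.5223) + e^(−0.9656) + e^(−1.482) = 0.8574 + 0.5932 + 0.3808 + 0.2272 = 2.059.
⟨E⟩ = Σ EᵢPᵢ = 19.72 meV.
S/k_B = ln Z + ⟨E⟩/kT = ln(2.059) + 19.72/35.42 = 0.7222 + 0.5567 = 1.3.

1.3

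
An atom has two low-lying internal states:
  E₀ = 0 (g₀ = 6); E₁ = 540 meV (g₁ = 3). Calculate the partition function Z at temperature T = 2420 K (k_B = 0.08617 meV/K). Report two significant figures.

k_BT = 0.08617 × 2420 K = 208.5 meV.
Eᵢ/kT = 0, 2.590.
Z = Σ gᵢe^(−Eᵢ/kT) = 6·e^(−0) + 3·e^(−2.590) = 6.000 + 0.2251 = 6.225.

Z = 6.2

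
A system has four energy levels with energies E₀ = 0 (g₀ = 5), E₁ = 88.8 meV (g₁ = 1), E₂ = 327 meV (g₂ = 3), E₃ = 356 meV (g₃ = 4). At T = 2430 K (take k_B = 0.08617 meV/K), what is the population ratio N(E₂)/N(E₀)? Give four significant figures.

0.1259

k_BT = 0.08617 × 2430 K = 209.393 meV.
n₂/n₀ = (g₂/g₀) exp[−(E₂−E₀)/kT] = (3/5) × exp(−(327 meV)/(209.393 meV)) = (3/5) × exp(-1.56166) = 0.1259.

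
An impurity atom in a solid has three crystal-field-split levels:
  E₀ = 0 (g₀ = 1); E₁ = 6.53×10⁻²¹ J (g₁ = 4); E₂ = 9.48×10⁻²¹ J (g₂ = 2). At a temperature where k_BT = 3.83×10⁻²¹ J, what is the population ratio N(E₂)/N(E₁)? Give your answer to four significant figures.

n₂/n₁ = (g₂/g₁) exp[−(E₂−E₁)/kT] = (2/4) × exp(−(2.95 ×10⁻²¹ J)/(3.83 ×10⁻²¹ J)) = (2/4) × exp(-0.770235) = 0.2315.

0.2315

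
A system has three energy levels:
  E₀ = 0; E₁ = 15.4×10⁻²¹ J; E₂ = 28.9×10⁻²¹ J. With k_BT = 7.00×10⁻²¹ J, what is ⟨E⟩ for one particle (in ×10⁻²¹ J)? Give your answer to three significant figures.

1.93 ×10⁻²¹ J

Eᵢ/kT = 0, 2.2000, 4.1286.
Z = Σ e^(−Eᵢ/kT) = e^(−0) + e^(−2.2000) + e^(−4.1286) = 1.0000 + 0.11080 + 0.016105 = 1.1269.
⟨E⟩ = Σ Eᵢ e^(−Eᵢ/kT) / Z = (0·1.0000 + 15.4·0.11080 + 28.9·0.016105) / 1.1269 = 1.93 ×10⁻²¹ J.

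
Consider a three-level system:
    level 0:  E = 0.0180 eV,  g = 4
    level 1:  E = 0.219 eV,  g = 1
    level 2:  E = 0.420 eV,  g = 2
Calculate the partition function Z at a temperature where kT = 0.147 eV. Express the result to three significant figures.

Eᵢ/kT = 0.12245, 1.4898, 2.8571.
Z = Σ gᵢe^(−Eᵢ/kT) = 4·e^(−0.12245) + 1·e^(−1.4898) + 2·e^(−2.8571) = 3.5390 + 0.22542 + 0.11487 = 3.8793.

Z = 3.88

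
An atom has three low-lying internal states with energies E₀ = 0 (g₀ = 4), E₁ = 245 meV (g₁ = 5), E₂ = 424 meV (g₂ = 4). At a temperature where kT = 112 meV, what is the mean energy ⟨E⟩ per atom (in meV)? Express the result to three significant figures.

37.8 meV

Eᵢ/kT = 0, 2.1875, 3.7857.
Z = Σ gᵢe^(−Eᵢ/kT) = 4·e^(−0) + 5·e^(−2.1875) + 4·e^(−3.7857) = 4.0000 + 0.56098 + 0.090772 = 4.6518.
⟨E⟩ = Σ Eᵢ gᵢe^(−Eᵢ/kT) / Z = (0·4.0000 + 245·0.56098 + 424·0.090772) / 4.6518 = 37.8 meV.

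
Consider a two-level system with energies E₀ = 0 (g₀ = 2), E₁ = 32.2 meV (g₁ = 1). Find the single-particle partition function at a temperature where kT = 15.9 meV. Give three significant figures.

Eᵢ/kT = 0, 2.0252.
Z = Σ gᵢe^(−Eᵢ/kT) = 2·e^(−0) + 1·e^(−2.0252) = 2.0000 + 0.13197 = 2.1320.

Z = 2.13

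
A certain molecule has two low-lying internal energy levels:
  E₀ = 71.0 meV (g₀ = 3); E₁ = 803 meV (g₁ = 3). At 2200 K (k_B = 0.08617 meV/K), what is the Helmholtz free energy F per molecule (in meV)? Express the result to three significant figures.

-141 meV

k_BT = 0.08617 × 2200 K = 189.57 meV.
Eᵢ/kT = 0.37453, 4.2359.
Z = Σ gᵢe^(−Eᵢ/kT) = 3·e^(−0.37453) + 3·e^(−4.2359) = 2.0628 + 0.043400 = 2.1062.
F = −kT ln Z = −189.57 × ln(2.1062) = −189.57 × 0.74489 = -141 meV.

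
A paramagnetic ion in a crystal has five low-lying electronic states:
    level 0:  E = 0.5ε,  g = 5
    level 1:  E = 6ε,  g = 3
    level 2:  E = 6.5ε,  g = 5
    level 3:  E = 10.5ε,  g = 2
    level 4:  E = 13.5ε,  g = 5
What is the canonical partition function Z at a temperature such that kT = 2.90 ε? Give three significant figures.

Z = 5.22

Eᵢ/kT = 0.17241, 2.0690, 2.2414, 3.6207, 4.6552.
Z = Σ gᵢe^(−Eᵢ/kT) = 5·e^(−0.17241) + 3·e^(−2.0690) + 5·e^(−2.2414) + 2·e^(−3.6207) + 5·e^(−4.6552) = 4.2082 + 0.37894 + 0.53155 + 0.053528 + 0.047560 = 5.2198.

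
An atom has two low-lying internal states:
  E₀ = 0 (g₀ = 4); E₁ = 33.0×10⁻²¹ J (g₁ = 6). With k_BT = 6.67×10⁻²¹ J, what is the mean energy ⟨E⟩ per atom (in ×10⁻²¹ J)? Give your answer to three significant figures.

Eᵢ/kT = 0, 4.9475.
Z = Σ gᵢe^(−Eᵢ/kT) = 4·e^(−0) + 6·e^(−4.9475) = 4.0000 + 0.042607 = 4.0426.
⟨E⟩ = Σ Eᵢ gᵢe^(−Eᵢ/kT) / Z = (0·4.0000 + 33.0·0.042607) / 4.0426 = 0.348 ×10⁻²¹ J.

0.348 ×10⁻²¹ J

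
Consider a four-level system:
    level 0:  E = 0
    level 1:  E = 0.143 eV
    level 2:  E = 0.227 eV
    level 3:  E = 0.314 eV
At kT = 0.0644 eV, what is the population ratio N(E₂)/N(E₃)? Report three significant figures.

n₂/n₃ = exp[−(E₂−E₃)/kT] = exp(−(-0.087 eV)/(0.0644 eV)) = exp(1.3509) = 3.86.

3.86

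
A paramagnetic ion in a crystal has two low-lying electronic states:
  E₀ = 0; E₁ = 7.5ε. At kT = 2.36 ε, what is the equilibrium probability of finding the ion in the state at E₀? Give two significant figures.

0.96

Eᵢ/kT = 0, 3.178.
Z = Σ e^(−Eᵢ/kT) = e^(−0) + e^(−3.178) = 1.000 + 0.04167 = 1.042.
P₀ = e^(−E₀/kT) / Z = 1.000/1.042 = 0.96.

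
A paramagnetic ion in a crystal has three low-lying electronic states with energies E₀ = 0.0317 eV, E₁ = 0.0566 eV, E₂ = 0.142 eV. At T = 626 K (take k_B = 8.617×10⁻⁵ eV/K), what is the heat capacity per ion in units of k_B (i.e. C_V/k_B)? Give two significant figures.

k_BT = 8.617×10⁻⁵ × 626 K = 0.05394 eV.
Eᵢ/kT = 0.5877, 1.049, 2.633.
Z = Σ e^(−Eᵢ/kT) = e^(−0.5877) + e^(−1.049) + e^(−2.633) = 0.5556 + 0.3503 + 0.07186 = 0.9778.
⟨E⟩ = 0.04873 eV, ⟨E²⟩ = 0.003201 eV².
C_V/k_B = (⟨E²⟩ − ⟨E⟩²)/(kT)² = (0.003201 − 0.002375)/0.002910 = 0.28.

0.28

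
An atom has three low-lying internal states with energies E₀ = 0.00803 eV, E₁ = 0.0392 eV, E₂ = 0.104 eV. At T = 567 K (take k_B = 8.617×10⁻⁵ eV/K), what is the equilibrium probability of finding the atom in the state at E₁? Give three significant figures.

k_BT = 8.617×10⁻⁵ × 567 K = 0.048858 eV.
Eᵢ/kT = 0.16435, 0.80233, 2.1286.
Z = Σ e^(−Eᵢ/kT) = e^(−0.16435) + e^(−0.80233) + e^(−2.1286) = 0.84845 + 0.44828 + 0.11900 = 1.4157.
P₁ = e^(−E₁/kT) / Z = 0.44828/1.4157 = 0.317.

0.317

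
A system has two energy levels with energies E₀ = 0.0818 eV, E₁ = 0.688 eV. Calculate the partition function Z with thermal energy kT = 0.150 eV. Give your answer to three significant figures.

Eᵢ/kT = 0.54533, 4.5867.
Z = Σ e^(−Eᵢ/kT) = e^(−0.54533) + e^(−4.5867) = 0.57965 + 0.010186 = 0.58984.

Z = 0.590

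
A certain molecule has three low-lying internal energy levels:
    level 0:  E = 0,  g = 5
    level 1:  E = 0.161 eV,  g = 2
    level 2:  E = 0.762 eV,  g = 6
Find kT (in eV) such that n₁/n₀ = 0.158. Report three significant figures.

n₁/n₀ = (g₁/g₀) exp[−(E₁−E₀)/kT] = 0.158.
⇒ (E₁−E₀)/kT = ln((2/5)/0.158) = ln(2.5316) = 0.92885.
kT = 0.161 eV / 0.92885 = 0.173 eV.

0.173 eV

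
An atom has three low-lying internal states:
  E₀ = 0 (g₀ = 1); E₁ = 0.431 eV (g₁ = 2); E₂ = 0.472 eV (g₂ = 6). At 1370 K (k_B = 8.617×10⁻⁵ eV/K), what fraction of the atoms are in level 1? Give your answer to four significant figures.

k_BT = 8.617×10⁻⁵ × 1370 K = 0.118053 eV.
Eᵢ/kT = 0, 3.65090, 3.99820.
Z = Σ gᵢe^(−Eᵢ/kT) = 1·e^(−0) + 2·e^(−3.65090) + 6·e^(−3.99820) = 1.00000 + 0.0519355 + 0.110092 = 1.16203.
P₁ = g₁ e^(−E₁/kT) / Z = 0.0519355/1.16203 = 0.04469.

0.04469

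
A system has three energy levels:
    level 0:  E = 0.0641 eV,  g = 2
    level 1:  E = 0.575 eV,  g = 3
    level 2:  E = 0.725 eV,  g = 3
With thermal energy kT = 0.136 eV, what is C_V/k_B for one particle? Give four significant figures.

Eᵢ/kT = 0.471324, 4.22794, 5.33088.
Z = Σ gᵢe^(−Eᵢ/kT) = 2·e^(−0.471324) + 3·e^(−4.22794) + 3·e^(−5.33088) = 1.24835 + 0.0437472 + 0.0145194 = 1.30662.
⟨E⟩ = 0.0885494 eV, ⟨E²⟩ = 0.0208361 eV².
C_V/k_B = (⟨E²⟩ − ⟨E⟩²)/(kT)² = (0.0208361 − 0.00784100)/0.0184960 = 0.7026.

0.7026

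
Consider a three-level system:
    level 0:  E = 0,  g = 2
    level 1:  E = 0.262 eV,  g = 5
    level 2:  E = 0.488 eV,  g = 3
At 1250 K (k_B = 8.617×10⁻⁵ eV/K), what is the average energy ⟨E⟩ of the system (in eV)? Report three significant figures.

0.0529 eV

k_BT = 8.617×10⁻⁵ × 1250 K = 0.10771 eV.
Eᵢ/kT = 0, 2.4325, 4.5307.
Z = Σ gᵢe^(−Eᵢ/kT) = 2·e^(−0) + 5·e^(−2.4325) + 3·e^(−4.5307) = 2.0000 + 0.43909 + 0.032319 = 2.4714.
⟨E⟩ = Σ Eᵢ gᵢe^(−Eᵢ/kT) / Z = (0·2.0000 + 0.262·0.43909 + 0.488·0.032319) / 2.4714 = 0.0529 eV.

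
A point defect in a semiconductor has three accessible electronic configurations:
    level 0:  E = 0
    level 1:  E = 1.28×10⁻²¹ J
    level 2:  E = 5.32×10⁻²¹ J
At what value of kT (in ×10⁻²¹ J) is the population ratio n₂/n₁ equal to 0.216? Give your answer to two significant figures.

n₂/n₁ = exp[−(E₂−E₁)/kT] = 0.216.
⇒ (E₂−E₁)/kT = ln(1/0.216) = ln(4.630) = 1.533.
kT = 4.04 ×10⁻²¹ J / 1.533 = 2.6 ×10⁻²¹ J.

2.6 ×10⁻²¹ J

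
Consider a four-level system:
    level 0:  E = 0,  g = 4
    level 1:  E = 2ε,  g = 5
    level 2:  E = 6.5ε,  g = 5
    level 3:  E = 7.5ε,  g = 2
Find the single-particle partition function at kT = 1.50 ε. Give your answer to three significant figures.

Eᵢ/kT = 0, 1.3333, 4.3333, 5.0000.
Z = Σ gᵢe^(−Eᵢ/kT) = 4·e^(−0) + 5·e^(−1.3333) + 5·e^(−4.3333) + 2·e^(−5.0000) = 4.0000 + 1.3180 + 0.065621 + 0.013476 = 5.3971.

Z = 5.40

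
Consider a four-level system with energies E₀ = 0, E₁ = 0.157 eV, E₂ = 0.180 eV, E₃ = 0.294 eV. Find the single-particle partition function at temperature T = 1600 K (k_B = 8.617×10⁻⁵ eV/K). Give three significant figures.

Z = 1.71

k_BT = 8.617×10⁻⁵ × 1600 K = 0.13787 eV.
Eᵢ/kT = 0, 1.1388, 1.3056, 2.1324.
Z = Σ e^(−Eᵢ/kT) = e^(−0) + e^(−1.1388) + e^(−1.3056) + e^(−2.1324) = 1.0000 + 0.32020 + 0.27101 + 0.11855 = 1.7098.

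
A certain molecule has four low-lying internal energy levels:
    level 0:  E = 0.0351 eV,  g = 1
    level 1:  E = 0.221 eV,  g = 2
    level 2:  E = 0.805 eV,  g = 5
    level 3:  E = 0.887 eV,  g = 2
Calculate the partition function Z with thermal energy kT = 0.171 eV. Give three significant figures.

Z = 1.42

Eᵢ/kT = 0.20526, 1.2924, 4.7076, 5.1871.
Z = Σ gᵢe^(−Eᵢ/kT) = 1·e^(−0.20526) + 2·e^(−1.2924) + 5·e^(−4.7076) + 2·e^(−5.1871) = 0.81444 + 0.54922 + 0.045132 + 0.011176 = 1.4200.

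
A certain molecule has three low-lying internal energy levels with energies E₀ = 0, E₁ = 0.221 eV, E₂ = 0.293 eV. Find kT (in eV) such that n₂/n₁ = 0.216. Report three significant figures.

n₂/n₁ = exp[−(E₂−E₁)/kT] = 0.216.
⇒ (E₂−E₁)/kT = ln(1/0.216) = ln(4.6296) = 1.5325.
kT = 0.072 eV / 1.5325 = 0.0470 eV.

0.0470 eV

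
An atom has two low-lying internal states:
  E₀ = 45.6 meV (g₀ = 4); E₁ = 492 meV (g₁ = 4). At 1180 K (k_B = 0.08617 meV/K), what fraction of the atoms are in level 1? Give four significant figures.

k_BT = 0.08617 × 1180 K = 101.681 meV.
Eᵢ/kT = 0.448461, 4.83866.
Z = Σ gᵢe^(−Eᵢ/kT) = 4·e^(−0.448461) + 4·e^(−4.83866) = 2.55444 + 0.0316706 = 2.58611.
P₁ = g₁ e^(−E₁/kT) / Z = 0.0316706/2.58611 = 0.01225.

0.01225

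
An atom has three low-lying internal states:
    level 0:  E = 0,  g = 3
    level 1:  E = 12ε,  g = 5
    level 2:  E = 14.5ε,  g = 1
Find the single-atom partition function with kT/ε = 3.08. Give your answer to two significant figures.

Z = 3.1

Eᵢ/kT = 0, 3.896, 4.708.
Z = Σ gᵢe^(−Eᵢ/kT) = 3·e^(−0) + 5·e^(−3.896) + 1·e^(−4.708) = 3.000 + 0.1016 + 0.009023 = 3.111.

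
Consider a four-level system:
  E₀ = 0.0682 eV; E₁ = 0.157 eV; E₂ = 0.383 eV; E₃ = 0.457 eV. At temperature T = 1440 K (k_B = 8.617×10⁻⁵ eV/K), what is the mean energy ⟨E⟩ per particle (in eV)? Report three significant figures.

0.121 eV

k_BT = 8.617×10⁻⁵ × 1440 K = 0.12408 eV.
Eᵢ/kT = 0.54965, 1.2653, 3.0867, 3.6831.
Z = Σ e^(−Eᵢ/kT) = e^(−0.54965) + e^(−1.2653) + e^(−3.0867) + e^(−3.6831) = 0.57715 + 0.28215 + 0.045652 + 0.025145 = 0.93010.
⟨E⟩ = Σ Eᵢ e^(−Eᵢ/kT) / Z = (0.0682·0.57715 + 0.157·0.28215 + 0.383·0.045652 + 0.457·0.025145) / 0.93010 = 0.121 eV.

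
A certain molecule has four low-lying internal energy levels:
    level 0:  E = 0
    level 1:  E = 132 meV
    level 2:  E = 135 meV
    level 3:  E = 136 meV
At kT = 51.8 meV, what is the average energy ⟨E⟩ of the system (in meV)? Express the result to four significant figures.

Eᵢ/kT = 0, 2.54826, 2.60618, 2.62548.
Z = Σ e^(−Eᵢ/kT) = e^(−0) + e^(−2.54826) + e^(−2.60618) + e^(−2.62548) = 1.00000 + 0.0782176 + 0.0738160 + 0.0724050 = 1.22444.
⟨E⟩ = Σ Eᵢ e^(−Eᵢ/kT) / Z = (0·1.00000 + 132·0.0782176 + 135·0.0738160 + 136·0.0724050) / 1.22444 = 24.61 meV.

24.61 meV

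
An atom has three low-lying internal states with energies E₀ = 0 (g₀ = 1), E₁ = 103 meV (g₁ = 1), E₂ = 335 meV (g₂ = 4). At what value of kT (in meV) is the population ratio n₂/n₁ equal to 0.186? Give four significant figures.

n₂/n₁ = (g₂/g₁) exp[−(E₂−E₁)/kT] = 0.186.
⇒ (E₂−E₁)/kT = ln((4/1)/0.186) = ln(21.5054) = 3.06830.
kT = 232 meV / 3.06830 = 75.61 meV.

75.61 meV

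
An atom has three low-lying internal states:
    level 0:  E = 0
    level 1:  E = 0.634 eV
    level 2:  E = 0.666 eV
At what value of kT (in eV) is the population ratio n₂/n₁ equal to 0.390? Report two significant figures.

n₂/n₁ = exp[−(E₂−E₁)/kT] = 0.390.
⇒ (E₂−E₁)/kT = ln(1/0.390) = ln(2.564) = 0.9416.
kT = 0.032 eV / 0.9416 = 0.034 eV.

0.034 eV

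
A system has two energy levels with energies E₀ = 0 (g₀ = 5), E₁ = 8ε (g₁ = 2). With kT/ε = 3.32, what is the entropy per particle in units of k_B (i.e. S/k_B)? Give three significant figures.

Eᵢ/kT = 0, 2.4096.
Z = Σ gᵢe^(−Eᵢ/kT) = 5·e^(−0) + 2·e^(−2.4096) = 5.0000 + 0.17970 = 5.1797.
⟨E⟩ = Σ EᵢPᵢ = 0.27755 ε.
S/k_B = ln Z + ⟨E⟩/kT = ln(5.1797) + 0.27755/3.32 = 1.6447 + 0.083599 = 1.73.

1.73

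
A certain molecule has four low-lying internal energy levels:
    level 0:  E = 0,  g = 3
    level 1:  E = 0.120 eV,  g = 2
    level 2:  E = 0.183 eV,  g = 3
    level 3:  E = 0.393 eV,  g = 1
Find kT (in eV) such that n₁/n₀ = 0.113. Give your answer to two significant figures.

n₁/n₀ = (g₁/g₀) exp[−(E₁−E₀)/kT] = 0.113.
⇒ (E₁−E₀)/kT = ln((2/3)/0.113) = ln(5.900) = 1.775.
kT = 0.120 eV / 1.775 = 0.068 eV.

0.068 eV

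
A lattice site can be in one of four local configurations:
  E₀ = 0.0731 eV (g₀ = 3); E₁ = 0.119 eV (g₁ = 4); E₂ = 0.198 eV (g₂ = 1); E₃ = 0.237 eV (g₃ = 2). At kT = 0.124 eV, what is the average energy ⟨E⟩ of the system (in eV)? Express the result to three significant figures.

0.112 eV

Eᵢ/kT = 0.58952, 0.95968, 1.5968, 1.9113.
Z = Σ gᵢe^(−Eᵢ/kT) = 3·e^(−0.58952) + 4·e^(−0.95968) + 1·e^(−1.5968) + 2·e^(−1.9113) = 1.6638 + 1.5321 + 0.20254 + 0.29578 = 3.6942.
⟨E⟩ = Σ Eᵢ gᵢe^(−Eᵢ/kT) / Z = (0.0731·1.6638 + 0.119·1.5321 + 0.198·0.20254 + 0.237·0.29578) / 3.6942 = 0.112 eV.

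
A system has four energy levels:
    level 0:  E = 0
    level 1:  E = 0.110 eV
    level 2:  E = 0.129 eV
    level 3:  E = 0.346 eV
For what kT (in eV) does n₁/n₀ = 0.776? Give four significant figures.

0.4337 eV

n₁/n₀ = exp[−(E₁−E₀)/kT] = 0.776.
⇒ (E₁−E₀)/kT = ln(1/0.776) = ln(1.28866) = 0.253603.
kT = 0.110 eV / 0.253603 = 0.4337 eV.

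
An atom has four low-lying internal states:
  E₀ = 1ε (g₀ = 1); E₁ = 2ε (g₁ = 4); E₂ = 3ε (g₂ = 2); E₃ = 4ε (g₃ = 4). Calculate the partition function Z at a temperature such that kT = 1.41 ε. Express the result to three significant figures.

Z = 1.93

Eᵢ/kT = 0.70922, 1.4184, 2.1277, 2.8369.
Z = Σ gᵢe^(−Eᵢ/kT) = 1·e^(−0.70922) + 4·e^(−1.4184) + 2·e^(−2.1277) + 4·e^(−2.8369) = 0.49203 + 0.96840 + 0.23822 + 0.23443 = 1.9331.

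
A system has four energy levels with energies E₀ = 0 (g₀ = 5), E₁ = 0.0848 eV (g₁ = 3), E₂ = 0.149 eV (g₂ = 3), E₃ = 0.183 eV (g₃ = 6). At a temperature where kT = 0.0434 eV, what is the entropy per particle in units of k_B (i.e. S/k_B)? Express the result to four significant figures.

1.998

Eᵢ/kT = 0, 1.95392, 3.43318, 4.21659.
Z = Σ gᵢe^(−Eᵢ/kT) = 5·e^(−0) + 3·e^(−1.95392) + 3·e^(−3.43318) + 6·e^(−4.21659) = 5.00000 + 0.425152 + 0.0968523 + 0.0884931 = 5.61050.
⟨E⟩ = Σ EᵢPᵢ = 0.0118845 eV.
S/k_B = ln Z + ⟨E⟩/kT = ln(5.61050) + 0.0118845/0.0434 = 1.72464 + 0.273836 = 1.998.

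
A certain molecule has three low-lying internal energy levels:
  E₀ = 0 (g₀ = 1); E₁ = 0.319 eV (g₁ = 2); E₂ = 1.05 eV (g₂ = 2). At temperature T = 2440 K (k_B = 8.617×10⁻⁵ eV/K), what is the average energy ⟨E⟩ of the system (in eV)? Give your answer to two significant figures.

k_BT = 8.617×10⁻⁵ × 2440 K = 0.2103 eV.
Eᵢ/kT = 0, 1.517, 4.993.
Z = Σ gᵢe^(−Eᵢ/kT) = 1·e^(−0) + 2·e^(−1.517) + 2·e^(−4.993) = 1.000 + 0.4387 + 0.01357 = 1.452.
⟨E⟩ = Σ Eᵢ gᵢe^(−Eᵢ/kT) / Z = (0·1.000 + 0.319·0.4387 + 1.05·0.01357) / 1.452 = 0.11 eV.

0.11 eV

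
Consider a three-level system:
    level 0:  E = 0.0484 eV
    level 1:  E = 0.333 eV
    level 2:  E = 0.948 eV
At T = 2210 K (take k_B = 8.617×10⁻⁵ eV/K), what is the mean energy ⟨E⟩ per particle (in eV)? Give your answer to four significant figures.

k_BT = 8.617×10⁻⁵ × 2210 K = 0.190436 eV.
Eᵢ/kT = 0.254154, 1.74862, 4.97805.
Z = Σ e^(−Eᵢ/kT) = e^(−0.254154) + e^(−1.74862) + e^(−4.97805) = 0.775572 + 0.174014 + 0.00688748 = 0.956473.
⟨E⟩ = Σ Eᵢ e^(−Eᵢ/kT) / Z = (0.0484·0.775572 + 0.333·0.174014 + 0.948·0.00688748) / 0.956473 = 0.1067 eV.

0.1067 eV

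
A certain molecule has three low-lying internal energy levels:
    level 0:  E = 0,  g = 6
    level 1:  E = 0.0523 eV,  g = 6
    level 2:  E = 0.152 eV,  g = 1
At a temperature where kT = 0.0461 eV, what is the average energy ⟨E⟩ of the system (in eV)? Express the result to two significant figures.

Eᵢ/kT = 0, 1.134, 3.297.
Z = Σ gᵢe^(−Eᵢ/kT) = 6·e^(−0) + 6·e^(−1.134) + 1·e^(−3.297) = 6.000 + 1.930 + 0.03699 = 7.967.
⟨E⟩ = Σ Eᵢ gᵢe^(−Eᵢ/kT) / Z = (0·6.000 + 0.0523·1.930 + 0.152·0.03699) / 7.967 = 0.013 eV.

0.013 eV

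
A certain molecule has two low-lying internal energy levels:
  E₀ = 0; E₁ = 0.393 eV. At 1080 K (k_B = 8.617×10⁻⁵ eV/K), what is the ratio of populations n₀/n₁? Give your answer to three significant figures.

68.2

k_BT = 8.617×10⁻⁵ × 1080 K = 0.093064 eV.
n₀/n₁ = exp[−(E₀−E₁)/kT] = exp(−(-0.393 eV)/(0.093064 eV)) = exp(4.2229) = 68.2.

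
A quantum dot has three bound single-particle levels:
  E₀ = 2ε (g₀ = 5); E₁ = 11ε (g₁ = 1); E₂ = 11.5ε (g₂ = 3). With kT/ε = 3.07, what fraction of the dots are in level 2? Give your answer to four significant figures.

Eᵢ/kT = 0.651466, 3.58306, 3.74593.
Z = Σ gᵢe^(−Eᵢ/kT) = 5·e^(−0.651466) + 1·e^(−3.58306) + 3·e^(−3.74593) = 2.60641 + 0.0277905 + 0.0708410 = 2.70504.
P₂ = g₂ e^(−E₂/kT) / Z = 0.0708410/2.70504 = 0.02619.

0.02619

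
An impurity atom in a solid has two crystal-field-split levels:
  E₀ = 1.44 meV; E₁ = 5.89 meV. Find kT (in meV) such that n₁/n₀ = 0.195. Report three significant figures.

n₁/n₀ = exp[−(E₁−E₀)/kT] = 0.195.
⇒ (E₁−E₀)/kT = ln(1/0.195) = ln(5.1282) = 1.6348.
kT = 4.45 meV / 1.6348 = 2.72 meV.

2.72 meV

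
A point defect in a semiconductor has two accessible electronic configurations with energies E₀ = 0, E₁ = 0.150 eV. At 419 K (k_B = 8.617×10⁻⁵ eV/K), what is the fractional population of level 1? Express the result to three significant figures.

k_BT = 8.617×10⁻⁵ × 419 K = 0.036105 eV.
Eᵢ/kT = 0, 4.1545.
Z = Σ e^(−Eᵢ/kT) = e^(−0) + e^(−4.1545) = 1.0000 + 0.015694 = 1.0157.
P₁ = e^(−E₁/kT) / Z = 0.015694/1.0157 = 0.0155.

0.0155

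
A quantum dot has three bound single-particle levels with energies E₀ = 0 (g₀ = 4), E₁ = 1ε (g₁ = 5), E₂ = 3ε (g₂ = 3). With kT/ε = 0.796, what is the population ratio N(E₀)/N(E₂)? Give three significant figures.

n₀/n₂ = (g₀/g₂) exp[−(E₀−E₂)/kT] = (4/3) × exp(−(-3ε)/(0.796ε)) = (4/3) × exp(3.7688) = 57.8.

57.8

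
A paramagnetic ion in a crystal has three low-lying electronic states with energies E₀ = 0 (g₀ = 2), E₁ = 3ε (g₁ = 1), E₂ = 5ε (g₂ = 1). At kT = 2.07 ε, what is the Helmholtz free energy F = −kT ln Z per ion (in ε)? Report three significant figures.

-1.75 ε

Eᵢ/kT = 0, 1.4493, 2.4155.
Z = Σ gᵢe^(−Eᵢ/kT) = 2·e^(−0) + 1·e^(−1.4493) + 1·e^(−2.4155) = 2.0000 + 0.23473 + 0.089323 = 2.3241.
F = −kT ln Z = −2.07 × ln(2.3241) = −2.07 × 0.84333 = -1.75 ε.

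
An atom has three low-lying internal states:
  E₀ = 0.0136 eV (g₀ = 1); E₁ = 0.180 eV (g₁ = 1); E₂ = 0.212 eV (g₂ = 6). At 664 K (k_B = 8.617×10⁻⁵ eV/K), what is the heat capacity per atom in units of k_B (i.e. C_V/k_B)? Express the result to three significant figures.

1.76

k_BT = 8.617×10⁻⁵ × 664 K = 0.057217 eV.
Eᵢ/kT = 0.23769, 3.1459, 3.7052.
Z = Σ gᵢe^(−Eᵢ/kT) = 1·e^(−0.23769) + 1·e^(−3.1459) + 6·e^(−3.7052) = 0.78845 + 0.043028 + 0.14757 = 0.97905.
⟨E⟩ = 0.050817 eV, ⟨E²⟩ = 0.0083472 eV².
C_V/k_B = (⟨E²⟩ − ⟨E⟩²)/(kT)² = (0.0083472 − 0.0025824)/0.0032738 = 1.76.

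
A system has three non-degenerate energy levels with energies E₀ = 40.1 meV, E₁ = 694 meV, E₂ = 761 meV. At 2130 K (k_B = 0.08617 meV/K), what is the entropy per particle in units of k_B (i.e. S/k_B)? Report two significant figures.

0.22

k_BT = 0.08617 × 2130 K = 183.5 meV.
Eᵢ/kT = 0.2185, 3.782, 4.147.
Z = Σ e^(−Eᵢ/kT) = e^(−0.2185) + e^(−3.782) + e^(−4.147) = 0.8037 + 0.02278 + 0.01581 = 0.8423.
⟨E⟩ = Σ EᵢPᵢ = 71.32 meV.
S/k_B = ln Z + ⟨E⟩/kT = ln(0.8423) + 71.32/183.5 = -0.1716 + 0.3887 = 0.22.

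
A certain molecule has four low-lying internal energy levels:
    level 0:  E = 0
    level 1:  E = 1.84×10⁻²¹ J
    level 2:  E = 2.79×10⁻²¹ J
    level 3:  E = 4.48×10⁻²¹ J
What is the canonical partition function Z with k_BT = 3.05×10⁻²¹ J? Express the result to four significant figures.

Z = 2.178

Eᵢ/kT = 0, 0.603279, 0.914754, 1.46885.
Z = Σ e^(−Eᵢ/kT) = e^(−0) + e^(−0.603279) + e^(−0.914754) + e^(−1.46885) = 1.00000 + 0.547015 + 0.400615 + 0.230190 = 2.17782.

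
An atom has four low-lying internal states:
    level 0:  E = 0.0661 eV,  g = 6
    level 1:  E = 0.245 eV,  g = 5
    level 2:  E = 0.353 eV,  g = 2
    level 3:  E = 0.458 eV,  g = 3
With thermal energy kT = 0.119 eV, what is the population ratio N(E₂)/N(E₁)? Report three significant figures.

n₂/n₁ = (g₂/g₁) exp[−(E₂−E₁)/kT] = (2/5) × exp(−(0.108 eV)/(0.119 eV)) = (2/5) × exp(-0.90756) = 0.161.

0.161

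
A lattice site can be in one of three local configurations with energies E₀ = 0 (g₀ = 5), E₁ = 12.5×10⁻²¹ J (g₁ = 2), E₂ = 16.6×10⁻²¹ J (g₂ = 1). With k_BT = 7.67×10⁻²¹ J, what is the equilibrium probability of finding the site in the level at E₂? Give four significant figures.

Eᵢ/kT = 0, 1.62973, 2.16428.
Z = Σ gᵢe^(−Eᵢ/kT) = 5·e^(−0) + 2·e^(−1.62973) + 1·e^(−2.16428) = 5.00000 + 0.391965 + 0.114833 = 5.50680.
P₂ = g₂ e^(−E₂/kT) / Z = 0.114833/5.50680 = 0.02085.

0.02085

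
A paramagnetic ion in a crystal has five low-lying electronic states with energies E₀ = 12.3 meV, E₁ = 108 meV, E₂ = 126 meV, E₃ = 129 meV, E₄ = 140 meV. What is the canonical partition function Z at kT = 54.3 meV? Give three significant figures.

Z = 1.20

Eᵢ/kT = 0.22652, 1.9890, 2.3204, 2.3757, 2.5783.
Z = Σ e^(−Eᵢ/kT) = e^(−0.22652) + e^(−1.9890) + e^(−2.3204) + e^(−2.3757) + e^(−2.5783) = 0.79730 + 0.13683 + 0.098234 + 0.092949 + 0.075903 = 1.2012.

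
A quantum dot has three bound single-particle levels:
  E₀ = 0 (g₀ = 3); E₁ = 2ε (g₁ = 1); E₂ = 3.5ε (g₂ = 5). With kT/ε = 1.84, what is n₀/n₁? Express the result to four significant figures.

n₀/n₁ = (g₀/g₁) exp[−(E₀−E₁)/kT] = (3/1) × exp(−(-2ε)/(1.84ε)) = (3/1) × exp(1.08696) = 8.896.

8.896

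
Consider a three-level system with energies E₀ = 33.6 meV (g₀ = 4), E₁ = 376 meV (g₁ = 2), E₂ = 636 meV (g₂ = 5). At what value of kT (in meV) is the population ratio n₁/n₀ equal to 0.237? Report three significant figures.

459 meV

n₁/n₀ = (g₁/g₀) exp[−(E₁−E₀)/kT] = 0.237.
⇒ (E₁−E₀)/kT = ln((2/4)/0.237) = ln(2.1097) = 0.74655.
kT = 342.4 meV / 0.74655 = 459 meV.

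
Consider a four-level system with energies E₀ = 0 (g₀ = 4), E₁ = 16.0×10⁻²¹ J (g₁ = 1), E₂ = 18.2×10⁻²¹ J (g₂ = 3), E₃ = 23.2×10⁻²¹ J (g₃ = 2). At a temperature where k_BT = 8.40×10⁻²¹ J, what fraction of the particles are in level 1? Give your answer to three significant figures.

Eᵢ/kT = 0, 1.9048, 2.1667, 2.7619.
Z = Σ gᵢe^(−Eᵢ/kT) = 4·e^(−0) + 1·e^(−1.9048) + 3·e^(−2.1667) + 2·e^(−2.7619) = 4.0000 + 0.14885 + 0.34367 + 0.12634 = 4.6189.
P₁ = g₁ e^(−E₁/kT) / Z = 0.14885/4.6189 = 0.0322.

0.0322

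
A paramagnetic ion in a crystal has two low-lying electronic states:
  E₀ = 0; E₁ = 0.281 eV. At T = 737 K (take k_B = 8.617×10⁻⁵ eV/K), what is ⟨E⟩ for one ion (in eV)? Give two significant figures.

k_BT = 8.617×10⁻⁵ × 737 K = 0.06351 eV.
Eᵢ/kT = 0, 4.425.
Z = Σ e^(−Eᵢ/kT) = e^(−0) + e^(−4.425) = 1.000 + 0.01197 = 1.012.
⟨E⟩ = Σ Eᵢ e^(−Eᵢ/kT) / Z = (0·1.000 + 0.281·0.01197) / 1.012 = 0.0033 eV.

0.0033 eV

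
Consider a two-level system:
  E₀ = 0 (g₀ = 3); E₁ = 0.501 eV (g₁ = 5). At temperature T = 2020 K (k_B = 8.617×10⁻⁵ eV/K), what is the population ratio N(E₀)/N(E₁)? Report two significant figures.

11

k_BT = 8.617×10⁻⁵ × 2020 K = 0.1741 eV.
n₀/n₁ = (g₀/g₁) exp[−(E₀−E₁)/kT] = (3/5) × exp(−(-0.501 eV)/(0.1741 eV)) = (3/5) × exp(2.878) = 11.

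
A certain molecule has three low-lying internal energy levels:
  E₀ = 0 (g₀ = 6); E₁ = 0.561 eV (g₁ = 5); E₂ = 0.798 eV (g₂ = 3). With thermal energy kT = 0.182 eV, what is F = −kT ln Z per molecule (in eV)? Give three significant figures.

Eᵢ/kT = 0, 3.0824, 4.3846.
Z = Σ gᵢe^(−Eᵢ/kT) = 6·e^(−0) + 5·e^(−3.0824) + 3·e^(−4.3846) = 6.0000 + 0.22925 + 0.037404 = 6.2667.
F = −kT ln Z = −0.182 × ln(6.2667) = −0.182 × 1.8352 = -0.334 eV.

-0.334 eV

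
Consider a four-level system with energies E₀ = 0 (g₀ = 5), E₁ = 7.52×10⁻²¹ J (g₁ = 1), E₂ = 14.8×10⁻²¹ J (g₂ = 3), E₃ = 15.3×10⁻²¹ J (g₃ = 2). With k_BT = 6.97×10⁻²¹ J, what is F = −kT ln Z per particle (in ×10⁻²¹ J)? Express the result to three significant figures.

Eᵢ/kT = 0, 1.0789, 2.1234, 2.1951.
Z = Σ gᵢe^(−Eᵢ/kT) = 5·e^(−0) + 1·e^(−1.0789) + 3·e^(−2.1234) + 2·e^(−2.1951) = 5.0000 + 0.33997 + 0.35887 + 0.22269 = 5.9215.
F = −kT ln Z = −6.97 × ln(5.9215) = −6.97 × 1.7786 = -12.4 ×10⁻²¹ J.

-12.4 ×10⁻²¹ J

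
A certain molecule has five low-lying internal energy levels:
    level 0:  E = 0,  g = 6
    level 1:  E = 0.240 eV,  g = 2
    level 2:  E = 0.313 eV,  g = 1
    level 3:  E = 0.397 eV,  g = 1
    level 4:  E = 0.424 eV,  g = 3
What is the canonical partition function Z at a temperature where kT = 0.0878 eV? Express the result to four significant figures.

Z = 6.193

Eᵢ/kT = 0, 2.73349, 3.56492, 4.52164, 4.82916.
Z = Σ gᵢe^(−Eᵢ/kT) = 6·e^(−0) + 2·e^(−2.73349) + 1·e^(−3.56492) + 1·e^(−4.52164) + 3·e^(−4.82916) = 6.00000 + 0.129984 + 0.0282992 + 0.0108712 + 0.0239797 = 6.19313.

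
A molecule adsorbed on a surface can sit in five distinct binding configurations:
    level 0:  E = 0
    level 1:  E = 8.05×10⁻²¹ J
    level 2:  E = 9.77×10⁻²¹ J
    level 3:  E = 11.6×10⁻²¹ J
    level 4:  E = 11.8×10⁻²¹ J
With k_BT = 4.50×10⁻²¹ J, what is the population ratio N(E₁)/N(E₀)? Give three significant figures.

0.167

n₁/n₀ = exp[−(E₁−E₀)/kT] = exp(−(8.05 ×10⁻²¹ J)/(4.50 ×10⁻²¹ J)) = exp(-1.7889) = 0.167.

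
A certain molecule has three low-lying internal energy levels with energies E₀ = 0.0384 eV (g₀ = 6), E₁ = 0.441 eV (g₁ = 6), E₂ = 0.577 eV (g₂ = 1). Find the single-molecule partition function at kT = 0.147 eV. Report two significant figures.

Z = 4.9

Eᵢ/kT = 0.2612, 3.000, 3.925.
Z = Σ gᵢe^(−Eᵢ/kT) = 6·e^(−0.2612) + 6·e^(−3.000) + 1·e^(−3.925) = 4.621 + 0.2987 + 0.01974 = 4.939.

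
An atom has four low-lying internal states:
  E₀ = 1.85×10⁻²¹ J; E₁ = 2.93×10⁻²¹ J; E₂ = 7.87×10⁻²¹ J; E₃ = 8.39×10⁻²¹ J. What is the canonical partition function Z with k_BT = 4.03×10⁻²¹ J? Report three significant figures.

Z = 1.38

Eᵢ/kT = 0.45906, 0.72705, 1.9529, 2.0819.
Z = Σ e^(−Eᵢ/kT) = e^(−0.45906) + e^(−0.72705) + e^(−1.9529) + e^(−2.0819) = 0.63188 + 0.48333 + 0.14186 + 0.12469 = 1.3818.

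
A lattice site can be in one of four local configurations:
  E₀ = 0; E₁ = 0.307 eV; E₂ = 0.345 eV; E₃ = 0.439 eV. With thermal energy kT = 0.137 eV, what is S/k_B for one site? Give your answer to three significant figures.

Eᵢ/kT = 0, 2.2409, 2.5182, 3.2044.
Z = Σ e^(−Eᵢ/kT) = e^(−0) + e^(−2.2409) + e^(−2.5182) + e^(−3.2044) = 1.0000 + 0.10636 + 0.080605 + 0.040583 = 1.2275.
⟨E⟩ = Σ EᵢPᵢ = 0.063770 eV.
S/k_B = ln Z + ⟨E⟩/kT = ln(1.2275) + 0.063770/0.137 = 0.20498 + 0.46547 = 0.670.

0.670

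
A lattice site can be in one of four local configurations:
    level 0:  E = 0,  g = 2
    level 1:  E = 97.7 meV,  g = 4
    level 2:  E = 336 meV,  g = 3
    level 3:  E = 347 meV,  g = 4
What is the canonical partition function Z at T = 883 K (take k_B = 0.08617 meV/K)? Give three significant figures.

Z = 3.19

k_BT = 0.08617 × 883 K = 76.088 meV.
Eᵢ/kT = 0, 1.2840, 4.4159, 4.5605.
Z = Σ gᵢe^(−Eᵢ/kT) = 2·e^(−0) + 4·e^(−1.2840) + 3·e^(−4.4159) + 4·e^(−4.5605) = 2.0000 + 1.1077 + 0.036251 + 0.041827 = 3.1858.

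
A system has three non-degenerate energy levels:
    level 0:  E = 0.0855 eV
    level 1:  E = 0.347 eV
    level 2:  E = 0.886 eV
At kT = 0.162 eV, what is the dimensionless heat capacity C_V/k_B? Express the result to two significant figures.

0.49

Eᵢ/kT = 0.5278, 2.142, 5.469.
Z = Σ e^(−Eᵢ/kT) = e^(−0.5278) + e^(−2.142) + e^(−5.469) = 0.5899 + 0.1174 + 0.004215 = 0.7115.
⟨E⟩ = 0.1334 eV, ⟨E²⟩ = 0.03058 eV².
C_V/k_B = (⟨E²⟩ − ⟨E⟩²)/(kT)² = (0.03058 − 0.01780)/0.02624 = 0.49.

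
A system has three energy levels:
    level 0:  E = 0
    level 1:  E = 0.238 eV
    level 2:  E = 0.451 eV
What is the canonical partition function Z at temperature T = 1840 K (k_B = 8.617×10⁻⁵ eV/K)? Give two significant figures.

Z = 1.3

k_BT = 8.617×10⁻⁵ × 1840 K = 0.1586 eV.
Eᵢ/kT = 0, 1.501, 2.844.
Z = Σ e^(−Eᵢ/kT) = e^(−0) + e^(−1.501) + e^(−2.844) = 1.000 + 0.2229 + 0.05819 = 1.281.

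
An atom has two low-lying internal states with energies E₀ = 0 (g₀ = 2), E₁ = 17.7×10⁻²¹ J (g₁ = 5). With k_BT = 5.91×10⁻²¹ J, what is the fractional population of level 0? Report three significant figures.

Eᵢ/kT = 0, 2.9949.
Z = Σ gᵢe^(−Eᵢ/kT) = 2·e^(−0) + 5·e^(−2.9949) = 2.0000 + 0.25021 = 2.2502.
P₀ = g₀ e^(−E₀/kT) / Z = 2.0000/2.2502 = 0.889.

0.889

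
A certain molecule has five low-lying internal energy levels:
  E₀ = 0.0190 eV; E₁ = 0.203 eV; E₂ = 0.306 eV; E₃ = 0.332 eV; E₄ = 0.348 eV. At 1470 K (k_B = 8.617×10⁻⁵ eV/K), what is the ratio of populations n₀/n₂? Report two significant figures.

9.6

k_BT = 8.617×10⁻⁵ × 1470 K = 0.1267 eV.
n₀/n₂ = exp[−(E₀−E₂)/kT] = exp(−(-0.2870 eV)/(0.1267 eV)) = exp(2.265) = 9.6.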